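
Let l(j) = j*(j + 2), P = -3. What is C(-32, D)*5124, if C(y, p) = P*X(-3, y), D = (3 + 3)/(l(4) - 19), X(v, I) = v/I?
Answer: -11529/8 ≈ -1441.1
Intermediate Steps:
l(j) = j*(2 + j)
D = 6/5 (D = (3 + 3)/(4*(2 + 4) - 19) = 6/(4*6 - 19) = 6/(24 - 19) = 6/5 ≈ 1.2000)
C(y, p) = 9/y (C(y, p) = -(-9)/y = 9/y)
C(-32, D)*5124 = (9/(-32))*5124 = (9*(-1/32))*5124 = -9/32*5124 = -11529/8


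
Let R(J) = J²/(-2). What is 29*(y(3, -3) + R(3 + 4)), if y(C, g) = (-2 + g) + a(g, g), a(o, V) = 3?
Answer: -1537/2 ≈ -768.50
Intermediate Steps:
y(C, g) = 1 + g (y(C, g) = (-2 + g) + 3 = 1 + g)
R(J) = -J²/2 (R(J) = J²*(-½) = -J²/2)
29*(y(3, -3) + R(3 + 4)) = 29*((1 - 3) - (3 + 4)²/2) = 29*(-2 - ½*7²) = 29*(-2 - ½*49) = 29*(-2 - 49/2) = 29*(-53/2) = -1537/2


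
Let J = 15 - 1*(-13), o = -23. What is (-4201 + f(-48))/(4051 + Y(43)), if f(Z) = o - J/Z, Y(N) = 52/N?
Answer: -2179283/2090940 ≈ -1.0422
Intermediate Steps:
J = 28 (J = 15 + 13 = 28)
f(Z) = -23 - 28/Z
(-4201 + f(-48))/(4051 + Y(43)) = (-4201 + (-23 - 28/(-48)))/(4051 + 52/43) = (-4201 + (-23 - 28*(-1/48)))/(4051 + 52*(1/43)) = (-4201 + (-23 + 7/12))/(4051 + 52/43) = (-4201 - 269/12)/(174245/43) = -50681/12*43/174245 = -2179283/2090940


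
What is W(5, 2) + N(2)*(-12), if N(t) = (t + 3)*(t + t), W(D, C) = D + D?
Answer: -230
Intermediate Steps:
W(D, C) = 2*D
N(t) = 2*t*(3 + t) (N(t) = (3 + t)*(2*t) = 2*t*(3 + t))
W(5, 2) + N(2)*(-12) = 2*5 + (2*2*(3 + 2))*(-12) = 10 + (2*2*5)*(-12) = 10 + 20*(-12) = 10 - 240 = -230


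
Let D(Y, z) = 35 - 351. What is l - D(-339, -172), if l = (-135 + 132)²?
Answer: 325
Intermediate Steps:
D(Y, z) = -316
l = 9 (l = (-3)² = 9)
l - D(-339, -172) = 9 - 1*(-316) = 9 + 316 = 325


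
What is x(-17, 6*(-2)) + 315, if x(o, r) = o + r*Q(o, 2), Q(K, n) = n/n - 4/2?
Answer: 310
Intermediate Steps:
Q(K, n) = -1 (Q(K, n) = 1 - 4*½ = 1 - 2 = -1)
x(o, r) = o - r (x(o, r) = o + r*(-1) = o - r)
x(-17, 6*(-2)) + 315 = (-17 - 6*(-2)) + 315 = (-17 - 1*(-12)) + 315 = (-17 + 12) + 315 = -5 + 315 = 310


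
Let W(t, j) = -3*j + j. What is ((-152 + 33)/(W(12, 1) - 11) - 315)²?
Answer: 15808576/169 ≈ 93542.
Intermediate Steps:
W(t, j) = -2*j
((-152 + 33)/(W(12, 1) - 11) - 315)² = ((-152 + 33)/(-2*1 - 11) - 315)² = (-119/(-2 - 11) - 315)² = (-119/(-13) - 315)² = (-119*(-1/13) - 315)² = (119/13 - 315)² = (-3976/13)² = 15808576/169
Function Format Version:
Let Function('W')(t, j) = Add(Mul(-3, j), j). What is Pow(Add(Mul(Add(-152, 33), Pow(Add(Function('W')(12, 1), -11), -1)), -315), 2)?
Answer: Rational(15808576, 169) ≈ 93542.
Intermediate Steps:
Function('W')(t, j) = Mul(-2, j)
Pow(Add(Mul(Add(-152, 33), Pow(Add(Function('W')(12, 1), -11), -1)), -315), 2) = Pow(Add(Mul(Add(-152, 33), Pow(Add(Mul(-2, 1), -11), -1)), -315), 2) = Pow(Add(Mul(-119, Pow(Add(-2, -11), -1)), -315), 2) = Pow(Add(Mul(-119, Pow(-13, -1)), -315), 2) = Pow(Add(Mul(-119, Rational(-1, 13)), -315), 2) = Pow(Add(Rational(119, 13), -315), 2) = Pow(Rational(-3976, 13), 2) = Rational(15808576, 169)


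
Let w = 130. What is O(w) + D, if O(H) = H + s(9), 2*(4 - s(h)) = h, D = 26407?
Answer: 53073/2 ≈ 26537.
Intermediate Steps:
s(h) = 4 - h/2
O(H) = -½ + H (O(H) = H + (4 - ½*9) = H + (4 - 9/2) = H - ½ = -½ + H)
O(w) + D = (-½ + 130) + 26407 = 259/2 + 26407 = 53073/2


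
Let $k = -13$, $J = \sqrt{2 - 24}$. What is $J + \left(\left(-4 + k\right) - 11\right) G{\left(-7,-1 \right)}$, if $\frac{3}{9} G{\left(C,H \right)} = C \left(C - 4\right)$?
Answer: $-6468 + i \sqrt{22} \approx -6468.0 + 4.6904 i$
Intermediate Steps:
$J = i \sqrt{22}$ ($J = \sqrt{-22} = i \sqrt{22} \approx 4.6904 i$)
$G{\left(C,H \right)} = 3 C \left(-4 + C\right)$ ($G{\left(C,H \right)} = 3 C \left(C - 4\right) = 3 C \left(-4 + C\right)$)
$J + \left(\left(-4 + k\right) - 11\right) G{\left(-7,-1 \right)} = i \sqrt{22} + \left(\left(-4 - 13\right) - 11\right) 3 \left(-7\right) \left(-4 - 7\right) = i \sqrt{22} + \left(-17 - 11\right) 3 \left(-7\right) \left(-11\right) = i \sqrt{22} - 6468 = -6468 + i \sqrt{22}$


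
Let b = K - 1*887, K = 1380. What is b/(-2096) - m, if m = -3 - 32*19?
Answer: 1280163/2096 ≈ 610.76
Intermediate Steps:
b = 493 (b = 1380 - 1*887 = 1380 - 887 = 493)
m = -611 (m = -3 - 608 = -611)
b/(-2096) - m = 493/(-2096) - 1*(-611) = 493*(-1/2096) + 611 = -493/2096 + 611 = 1280163/2096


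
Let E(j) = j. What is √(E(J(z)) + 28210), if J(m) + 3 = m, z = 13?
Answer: 2*√7055 ≈ 167.99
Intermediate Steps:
J(m) = -3 + m
√(E(J(z)) + 28210) = √((-3 + 13) + 28210) = √(10 + 28210) = √28220 = 2*√7055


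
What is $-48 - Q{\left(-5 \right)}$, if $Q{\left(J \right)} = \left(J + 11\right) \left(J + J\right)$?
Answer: $12$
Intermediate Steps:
$Q{\left(J \right)} = 2 J \left(11 + J\right)$ ($Q{\left(J \right)} = \left(11 + J\right) 2 J = 2 J \left(11 + J\right)$)
$-48 - Q{\left(-5 \right)} = -48 - 2 \left(-5\right) \left(11 - 5\right) = -48 - 2 \left(-5\right) 6 = -48 - -60 = -48 + 60 = 12$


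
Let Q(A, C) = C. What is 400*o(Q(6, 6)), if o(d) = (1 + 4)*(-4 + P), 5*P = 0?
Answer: -8000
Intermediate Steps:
P = 0 (P = (⅕)*0 = 0)
o(d) = -20 (o(d) = (1 + 4)*(-4 + 0) = 5*(-4) = -20)
400*o(Q(6, 6)) = 400*(-20) = -8000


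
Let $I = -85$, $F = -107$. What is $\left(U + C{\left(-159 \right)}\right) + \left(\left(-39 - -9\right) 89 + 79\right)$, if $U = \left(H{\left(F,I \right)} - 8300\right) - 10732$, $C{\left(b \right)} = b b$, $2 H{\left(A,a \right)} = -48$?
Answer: $3634$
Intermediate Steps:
$H{\left(A,a \right)} = -24$ ($H{\left(A,a \right)} = \frac{1}{2} \left(-48\right) = -24$)
$C{\left(b \right)} = b^{2}$
$U = -19056$ ($U = \left(-24 - 8300\right) - 10732 = -8324 - 10732 = -19056$)
$\left(U + C{\left(-159 \right)}\right) + \left(\left(-39 - -9\right) 89 + 79\right) = \left(-19056 + \left(-159\right)^{2}\right) + \left(\left(-39 - -9\right) 89 + 79\right) = \left(-19056 + 25281\right) + \left(\left(-39 + 9\right) 89 + 79\right) = 6225 + \left(\left(-30\right) 89 + 79\right) = 6225 + \left(-2670 + 79\right) = 6225 - 2591 = 3634$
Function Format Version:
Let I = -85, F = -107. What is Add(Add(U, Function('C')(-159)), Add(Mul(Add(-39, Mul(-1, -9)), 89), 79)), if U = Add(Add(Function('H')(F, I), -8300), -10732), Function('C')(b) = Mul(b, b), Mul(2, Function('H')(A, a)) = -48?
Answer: 3634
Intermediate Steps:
Function('H')(A, a) = -24 (Function('H')(A, a) = Mul(Rational(1, 2), -48) = -24)
Function('C')(b) = Pow(b, 2)
U = -19056 (U = Add(Add(-24, -8300), -10732) = Add(-8324, -10732) = -19056)
Add(Add(U, Function('C')(-159)), Add(Mul(Add(-39, Mul(-1, -9)), 89), 79)) = Add(Add(-19056, Pow(-159, 2)), Add(Mul(Add(-39, Mul(-1, -9)), 89), 79)) = Add(Add(-19056, 25281), Add(Mul(Add(-39, 9), 89), 79)) = Add(6225, Add(Mul(-30, 89), 79)) = Add(6225, Add(-2670, 79)) = Add(6225, -2591) = 3634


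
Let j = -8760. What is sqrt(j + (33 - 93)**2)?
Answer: 2*I*sqrt(1290) ≈ 71.833*I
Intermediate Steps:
sqrt(j + (33 - 93)**2) = sqrt(-8760 + (33 - 93)**2) = sqrt(-8760 + (-60)**2) = sqrt(-8760 + 3600) = sqrt(-5160) = 2*I*sqrt(1290)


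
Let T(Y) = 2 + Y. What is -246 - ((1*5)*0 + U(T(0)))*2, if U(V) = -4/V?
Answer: -242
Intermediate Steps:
-246 - ((1*5)*0 + U(T(0)))*2 = -246 - ((1*5)*0 - 4/(2 + 0))*2 = -246 - (5*0 - 4/2)*2 = -246 - (0 - 4*1/2)*2 = -246 - (0 - 2)*2 = -246 - (-2)*2 = -246 - 1*(-4) = -246 + 4 = -242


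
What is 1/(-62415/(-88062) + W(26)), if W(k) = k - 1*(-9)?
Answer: 29354/1048195 ≈ 0.028004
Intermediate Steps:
W(k) = 9 + k (W(k) = k + 9 = 9 + k)
1/(-62415/(-88062) + W(26)) = 1/(-62415/(-88062) + (9 + 26)) = 1/(-62415*(-1/88062) + 35) = 1/(20805/29354 + 35) = 1/(1048195/29354) = 29354/1048195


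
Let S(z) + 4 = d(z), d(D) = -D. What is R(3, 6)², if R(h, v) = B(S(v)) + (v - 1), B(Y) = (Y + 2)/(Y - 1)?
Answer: 3969/121 ≈ 32.802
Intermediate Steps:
S(z) = -4 - z
B(Y) = (2 + Y)/(-1 + Y)
R(h, v) = -1 + v + (-2 - v)/(-5 - v) (R(h, v) = (2 + (-4 - v))/(-1 + (-4 - v)) + (v - 1) = (-2 - v)/(-5 - v) + (-1 + v) = -1 + v + (-2 - v)/(-5 - v))
R(3, 6)² = ((-3 + 6² + 5*6)/(5 + 6))² = ((-3 + 36 + 30)/11)² = ((1/11)*63)² = (63/11)² = 3969/121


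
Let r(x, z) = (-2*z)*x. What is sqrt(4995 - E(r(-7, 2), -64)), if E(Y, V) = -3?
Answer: 7*sqrt(102) ≈ 70.697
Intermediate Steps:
r(x, z) = -2*x*z
sqrt(4995 - E(r(-7, 2), -64)) = sqrt(4995 - 1*(-3)) = sqrt(4995 + 3) = sqrt(4998) = 7*sqrt(102)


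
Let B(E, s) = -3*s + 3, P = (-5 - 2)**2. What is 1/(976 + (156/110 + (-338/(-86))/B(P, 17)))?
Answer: 113520/110947217 ≈ 0.0010232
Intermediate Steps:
P = 49 (P = (-7)**2 = 49)
B(E, s) = 3 - 3*s
1/(976 + (156/110 + (-338/(-86))/B(P, 17))) = 1/(976 + (156/110 + (-338/(-86))/(3 - 3*17))) = 1/(976 + (156*(1/110) + (-338*(-1/86))/(3 - 51))) = 1/(976 + (78/55 + (169/43)/(-48))) = 1/(976 + (78/55 + (169/43)*(-1/48))) = 1/(976 + (78/55 - 169/2064)) = 1/(976 + 151697/113520) = 1/(110947217/113520) = 113520/110947217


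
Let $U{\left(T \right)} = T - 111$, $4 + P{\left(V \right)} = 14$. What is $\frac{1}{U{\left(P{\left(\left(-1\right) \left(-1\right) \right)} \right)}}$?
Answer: $- \frac{1}{101} \approx -0.009901$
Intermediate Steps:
$P{\left(V \right)} = 10$ ($P{\left(V \right)} = -4 + 14 = 10$)
$U{\left(T \right)} = -111 + T$
$\frac{1}{U{\left(P{\left(\left(-1\right) \left(-1\right) \right)} \right)}} = \frac{1}{-111 + 10} = \frac{1}{-101} = - \frac{1}{101}$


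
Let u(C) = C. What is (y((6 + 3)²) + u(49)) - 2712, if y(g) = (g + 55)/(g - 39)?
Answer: -55855/21 ≈ -2659.8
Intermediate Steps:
y(g) = (55 + g)/(-39 + g)
(y((6 + 3)²) + u(49)) - 2712 = ((55 + (6 + 3)²)/(-39 + (6 + 3)²) + 49) - 2712 = ((55 + 9²)/(-39 + 9²) + 49) - 2712 = ((55 + 81)/(-39 + 81) + 49) - 2712 = (136/42 + 49) - 2712 = ((1/42)*136 + 49) - 2712 = (68/21 + 49) - 2712 = 1097/21 - 2712 = -55855/21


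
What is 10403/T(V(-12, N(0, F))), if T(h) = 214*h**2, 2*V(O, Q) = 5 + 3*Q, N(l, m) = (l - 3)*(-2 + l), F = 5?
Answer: 20806/56603 ≈ 0.36758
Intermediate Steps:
N(l, m) = (-3 + l)*(-2 + l)
V(O, Q) = 5/2 + 3*Q/2 (V(O, Q) = (5 + 3*Q)/2 = 5/2 + 3*Q/2)
10403/T(V(-12, N(0, F))) = 10403/((214*(5/2 + 3*(6 + 0**2 - 5*0)/2)**2)) = 10403/((214*(5/2 + 3*(6 + 0 + 0)/2)**2)) = 10403/((214*(5/2 + (3/2)*6)**2)) = 10403/((214*(5/2 + 9)**2)) = 10403/((214*(23/2)**2)) = 10403/((214*(529/4))) = 10403/(56603/2) = 10403*(2/56603) = 20806/56603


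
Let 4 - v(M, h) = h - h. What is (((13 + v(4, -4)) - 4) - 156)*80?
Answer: -11440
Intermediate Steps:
v(M, h) = 4 (v(M, h) = 4 - (h - h) = 4 - 1*0 = 4 + 0 = 4)
(((13 + v(4, -4)) - 4) - 156)*80 = (((13 + 4) - 4) - 156)*80 = ((17 - 4) - 156)*80 = (13 - 156)*80 = -143*80 = -11440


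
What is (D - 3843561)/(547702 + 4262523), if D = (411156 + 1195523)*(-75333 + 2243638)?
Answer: 3483766265534/4810225 ≈ 7.2424e+5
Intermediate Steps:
D = 3483770109095 (D = 1606679*2168305 = 3483770109095)
(D - 3843561)/(547702 + 4262523) = (3483770109095 - 3843561)/(547702 + 4262523) = 3483766265534/4810225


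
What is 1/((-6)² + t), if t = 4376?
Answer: 1/4412 ≈ 0.00022665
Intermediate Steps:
1/((-6)² + t) = 1/((-6)² + 4376) = 1/(36 + 4376) = 1/4412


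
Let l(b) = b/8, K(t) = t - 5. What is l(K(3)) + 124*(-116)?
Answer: -57537/4 ≈ -14384.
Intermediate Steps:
K(t) = -5 + t
l(b) = b/8 (l(b) = b*(⅛) = b/8)
l(K(3)) + 124*(-116) = (-5 + 3)/8 + 124*(-116) = (⅛)*(-2) - 14384 = -¼ - 14384 = -57537/4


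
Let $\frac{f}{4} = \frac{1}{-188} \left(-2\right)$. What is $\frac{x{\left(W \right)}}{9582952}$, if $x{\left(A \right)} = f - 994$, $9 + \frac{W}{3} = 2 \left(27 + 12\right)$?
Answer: $- \frac{11679}{112599686} \approx -0.00010372$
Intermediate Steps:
$f = \frac{2}{47}$ ($f = 4 \frac{1}{-188} \left(-2\right) = 4 \left(\left(- \frac{1}{188}\right) \left(-2\right)\right) = 4 \cdot \frac{1}{94} = \frac{2}{47} \approx 0.042553$)
$W = 207$ ($W = -27 + 3 \cdot 2 \left(27 + 12\right) = -27 + 3 \cdot 2 \cdot 39 = -27 + 3 \cdot 78 = -27 + 234 = 207$)
$x{\left(A \right)} = - \frac{46716}{47}$ ($x{\left(A \right)} = \frac{2}{47} - 994 = - \frac{46716}{47}$)
$\frac{x{\left(W \right)}}{9582952} = - \frac{46716}{47 \cdot 9582952} = \left(- \frac{46716}{47}\right) \frac{1}{9582952} = - \frac{11679}{112599686}$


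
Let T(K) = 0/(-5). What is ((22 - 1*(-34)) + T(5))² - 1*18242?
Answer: -15106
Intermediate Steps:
T(K) = 0 (T(K) = 0*(-⅕) = 0)
((22 - 1*(-34)) + T(5))² - 1*18242 = ((22 - 1*(-34)) + 0)² - 1*18242 = ((22 + 34) + 0)² - 18242 = (56 + 0)² - 18242 = 56² - 18242 = 3136 - 18242 = -15106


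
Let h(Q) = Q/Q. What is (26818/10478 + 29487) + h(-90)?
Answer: 154501041/5239 ≈ 29491.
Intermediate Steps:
h(Q) = 1
(26818/10478 + 29487) + h(-90) = (26818/10478 + 29487) + 1 = (26818*(1/10478) + 29487) + 1 = (13409/5239 + 29487) + 1 = 154495802/5239 + 1 = 154501041/5239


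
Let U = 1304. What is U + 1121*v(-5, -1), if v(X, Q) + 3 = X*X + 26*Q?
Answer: -3180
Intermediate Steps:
v(X, Q) = -3 + X² + 26*Q (v(X, Q) = -3 + (X*X + 26*Q) = -3 + (X² + 26*Q) = -3 + X² + 26*Q)
U + 1121*v(-5, -1) = 1304 + 1121*(-3 + (-5)² + 26*(-1)) = 1304 + 1121*(-3 + 25 - 26) = 1304 + 1121*(-4) = 1304 - 4484 = -3180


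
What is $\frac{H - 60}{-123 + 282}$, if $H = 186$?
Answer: $\frac{42}{53} \approx 0.79245$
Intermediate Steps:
$\frac{H - 60}{-123 + 282} = \frac{186 - 60}{-123 + 282} = \frac{126}{159} = 126 \cdot \frac{1}{159} = \frac{42}{53}$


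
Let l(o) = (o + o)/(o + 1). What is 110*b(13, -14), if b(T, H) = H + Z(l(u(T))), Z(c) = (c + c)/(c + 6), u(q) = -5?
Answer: -25080/17 ≈ -1475.3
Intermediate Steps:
l(o) = 2*o/(1 + o) (l(o) = (2*o)/(1 + o) = 2*o/(1 + o))
Z(c) = 2*c/(6 + c) (Z(c) = (2*c)/(6 + c) = 2*c/(6 + c))
b(T, H) = 10/17 + H (b(T, H) = H + 2*(2*(-5)/(1 - 5))/(6 + 2*(-5)/(1 - 5)) = H + 2*(2*(-5)/(-4))/(6 + 2*(-5)/(-4)) = H + 2*(2*(-5)*(-¼))/(6 + 2*(-5)*(-¼)) = H + 2*(5/2)/(6 + 5/2) = H + 2*(5/2)/(17/2) = H + 2*(5/2)*(2/17) = H + 10/17 = 10/17 + H)
110*b(13, -14) = 110*(10/17 - 14) = 110*(-228/17) = -25080/17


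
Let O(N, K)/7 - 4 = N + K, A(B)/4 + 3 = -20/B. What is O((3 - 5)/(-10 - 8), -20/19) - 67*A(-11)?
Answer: 636035/1881 ≈ 338.14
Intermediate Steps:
A(B) = -12 - 80/B (A(B) = -12 + 4*(-20/B) = -12 - 80/B)
O(N, K) = 28 + 7*K + 7*N (O(N, K) = 28 + 7*(N + K) = 28 + 7*(K + N) = 28 + (7*K + 7*N) = 28 + 7*K + 7*N)
O((3 - 5)/(-10 - 8), -20/19) - 67*A(-11) = (28 + 7*(-20/19) + 7*((3 - 5)/(-10 - 8))) - 67*(-12 - 80/(-11)) = (28 + 7*(-20*1/19) + 7*(-2/(-18))) - 67*(-12 - 80*(-1/11)) = (28 + 7*(-20/19) + 7*(-2*(-1/18))) - 67*(-12 + 80/11) = (28 - 140/19 + 7*(⅑)) - 67*(-52/11) = (28 - 140/19 + 7/9) + 3484/11 = 3661/171 + 3484/11 = 636035/1881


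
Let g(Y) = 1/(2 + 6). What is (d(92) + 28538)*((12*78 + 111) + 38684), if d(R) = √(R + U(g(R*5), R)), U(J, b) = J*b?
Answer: 1133843278 + 119193*√46/2 ≈ 1.1342e+9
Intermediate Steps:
g(Y) = ⅛ (g(Y) = 1/8 = ⅛)
d(R) = 3*√2*√R/4 (d(R) = √(R + R/8) = √(9*R/8) = 3*√2*√R/4)
(d(92) + 28538)*((12*78 + 111) + 38684) = (3*√2*√92/4 + 28538)*((12*78 + 111) + 38684) = (3*√2*(2*√23)/4 + 28538)*((936 + 111) + 38684) = (3*√46/2 + 28538)*(1047 + 38684) = (28538 + 3*√46/2)*39731 = 1133843278 + 119193*√46/2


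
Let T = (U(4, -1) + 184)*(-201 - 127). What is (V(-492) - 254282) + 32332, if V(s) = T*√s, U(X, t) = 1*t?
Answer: -221950 - 120048*I*√123 ≈ -2.2195e+5 - 1.3314e+6*I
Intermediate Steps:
U(X, t) = t
T = -60024 (T = (-1 + 184)*(-201 - 127) = 183*(-328) = -60024)
V(s) = -60024*√s
(V(-492) - 254282) + 32332 = (-120048*I*√123 - 254282) + 32332 = (-254282 - 120048*I*√123) + 32332 = -221950 - 120048*I*√123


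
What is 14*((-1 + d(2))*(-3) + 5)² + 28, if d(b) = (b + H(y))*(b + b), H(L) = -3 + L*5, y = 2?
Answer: 140028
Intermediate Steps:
H(L) = -3 + 5*L
d(b) = 2*b*(7 + b) (d(b) = (b + (-3 + 5*2))*(b + b) = (b + (-3 + 10))*(2*b) = (b + 7)*(2*b) = (7 + b)*(2*b) = 2*b*(7 + b))
14*((-1 + d(2))*(-3) + 5)² + 28 = 14*((-1 + 2*2*(7 + 2))*(-3) + 5)² + 28 = 14*((-1 + 2*2*9)*(-3) + 5)² + 28 = 14*((-1 + 36)*(-3) + 5)² + 28 = 14*(35*(-3) + 5)² + 28 = 14*(-105 + 5)² + 28 = 14*(-100)² + 28 = 14*10000 + 28 = 140000 + 28 = 140028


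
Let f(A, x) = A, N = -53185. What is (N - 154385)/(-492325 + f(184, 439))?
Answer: 69190/164047 ≈ 0.42177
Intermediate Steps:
(N - 154385)/(-492325 + f(184, 439)) = (-53185 - 154385)/(-492325 + 184) = -207570/(-492141) = -207570*(-1/492141) = 69190/164047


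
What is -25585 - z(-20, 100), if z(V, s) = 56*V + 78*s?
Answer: -32265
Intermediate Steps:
-25585 - z(-20, 100) = -25585 - (56*(-20) + 78*100) = -25585 - (-1120 + 7800) = -25585 - 1*6680 = -25585 - 6680 = -32265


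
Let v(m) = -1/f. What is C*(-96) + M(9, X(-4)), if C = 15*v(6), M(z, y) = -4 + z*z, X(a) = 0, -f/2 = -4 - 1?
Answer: 221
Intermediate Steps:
f = 10 (f = -2*(-4 - 1) = -2*(-5) = 10)
v(m) = -⅒ (v(m) = -1/10 = -1*⅒ = -⅒)
M(z, y) = -4 + z²
C = -3/2 (C = 15*(-⅒) = -3/2 ≈ -1.5000)
C*(-96) + M(9, X(-4)) = -3/2*(-96) + (-4 + 9²) = 144 + (-4 + 81) = 144 + 77 = 221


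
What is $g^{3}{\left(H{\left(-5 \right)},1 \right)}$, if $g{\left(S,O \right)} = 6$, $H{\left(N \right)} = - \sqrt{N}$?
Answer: $216$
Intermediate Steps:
$g^{3}{\left(H{\left(-5 \right)},1 \right)} = 6^{3} = 216$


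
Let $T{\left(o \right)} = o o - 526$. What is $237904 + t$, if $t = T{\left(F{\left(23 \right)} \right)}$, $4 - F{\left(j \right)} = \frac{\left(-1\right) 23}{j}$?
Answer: $237403$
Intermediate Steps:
$F{\left(j \right)} = 4 + \frac{23}{j}$ ($F{\left(j \right)} = 4 - \frac{\left(-1\right) 23}{j} = 4 - - \frac{23}{j} = 4 + \frac{23}{j}$)
$T{\left(o \right)} = -526 + o^{2}$ ($T{\left(o \right)} = o^{2} - 526 = -526 + o^{2}$)
$t = -501$ ($t = -526 + \left(4 + \frac{23}{23}\right)^{2} = -526 + \left(4 + 23 \cdot \frac{1}{23}\right)^{2} = -526 + \left(4 + 1\right)^{2} = -526 + 5^{2} = -526 + 25 = -501$)
$237904 + t = 237904 - 501 = 237403$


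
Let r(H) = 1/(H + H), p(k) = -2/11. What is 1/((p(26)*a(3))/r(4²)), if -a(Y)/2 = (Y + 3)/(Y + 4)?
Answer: 77/768 ≈ 0.10026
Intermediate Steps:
a(Y) = -2*(3 + Y)/(4 + Y) (a(Y) = -2*(Y + 3)/(Y + 4) = -2*(3 + Y)/(4 + Y))
p(k) = -2/11 (p(k) = -2*1/11 = -2/11)
r(H) = 1/(2*H)
1/((p(26)*a(3))/r(4²)) = 1/((-4*(-3 - 1*3)/(11*(4 + 3)))/((1/(2*(4²))))) = 1/((-4*(-3 - 3)/(11*7))/(((½)/16))) = 1/((-4*(-6)/(11*7))/(((½)*(1/16)))) = 1/((-2/11*(-12/7))/(1/32)) = 1/((24/77)*32) = 1/(768/77) = 77/768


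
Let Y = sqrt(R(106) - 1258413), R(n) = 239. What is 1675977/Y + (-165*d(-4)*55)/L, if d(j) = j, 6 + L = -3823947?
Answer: -12100/1274651 - 1675977*I*sqrt(1258174)/1258174 ≈ -0.0094928 - 1494.2*I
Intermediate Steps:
L = -3823953 (L = -6 - 3823947 = -3823953)
Y = I*sqrt(1258174) (Y = sqrt(239 - 1258413) = sqrt(-1258174) = I*sqrt(1258174) ≈ 1121.7*I)
1675977/Y + (-165*d(-4)*55)/L = 1675977/((I*sqrt(1258174))) + (-165*(-4)*55)/(-3823953) = 1675977*(-I*sqrt(1258174)/1258174) + (660*55)*(-1/3823953) = -1675977*I*sqrt(1258174)/1258174 + 36300*(-1/3823953) = -1675977*I*sqrt(1258174)/1258174 - 12100/1274651 = -12100/1274651 - 1675977*I*sqrt(1258174)/1258174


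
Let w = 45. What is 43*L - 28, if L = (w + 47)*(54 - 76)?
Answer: -87060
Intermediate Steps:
L = -2024 (L = (45 + 47)*(54 - 76) = 92*(-22) = -2024)
43*L - 28 = 43*(-2024) - 28 = -87032 - 28 = -87060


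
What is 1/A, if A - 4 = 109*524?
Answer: 1/57120 ≈ 1.7507e-5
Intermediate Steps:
A = 57120 (A = 4 + 109*524 = 4 + 57116 = 57120)
1/A = 1/57120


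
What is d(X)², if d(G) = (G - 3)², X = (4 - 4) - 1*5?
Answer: 4096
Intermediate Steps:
X = -5 (X = 0 - 5 = -5)
d(G) = (-3 + G)²
d(X)² = ((-3 - 5)²)² = ((-8)²)² = 64² = 4096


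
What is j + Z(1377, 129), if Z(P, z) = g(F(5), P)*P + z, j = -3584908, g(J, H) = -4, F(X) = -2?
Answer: -3590287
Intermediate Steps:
Z(P, z) = z - 4*P (Z(P, z) = -4*P + z = z - 4*P)
j + Z(1377, 129) = -3584908 + (129 - 4*1377) = -3584908 + (129 - 5508) = -3584908 - 5379 = -3590287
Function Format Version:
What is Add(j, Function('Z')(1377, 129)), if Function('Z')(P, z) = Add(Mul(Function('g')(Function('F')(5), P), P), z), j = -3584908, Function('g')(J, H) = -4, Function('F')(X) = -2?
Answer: -3590287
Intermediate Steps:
Function('Z')(P, z) = Add(z, Mul(-4, P)) (Function('Z')(P, z) = Add(Mul(-4, P), z) = Add(z, Mul(-4, P)))
Add(j, Function('Z')(1377, 129)) = Add(-3584908, Add(129, Mul(-4, 1377))) = Add(-3584908, Add(129, -5508)) = Add(-3584908, -5379) = -3590287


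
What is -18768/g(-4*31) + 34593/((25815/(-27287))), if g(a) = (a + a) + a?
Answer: -9740580087/266755 ≈ -36515.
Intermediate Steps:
g(a) = 3*a (g(a) = 2*a + a = 3*a)
-18768/g(-4*31) + 34593/((25815/(-27287))) = -18768/(3*(-4*31)) + 34593/((25815/(-27287))) = -18768/(3*(-124)) + 34593/((25815*(-1/27287))) = -18768/(-372) + 34593/(-25815/27287) = -18768*(-1/372) + 34593*(-27287/25815) = 1564/31 - 314646397/8605 = -9740580087/266755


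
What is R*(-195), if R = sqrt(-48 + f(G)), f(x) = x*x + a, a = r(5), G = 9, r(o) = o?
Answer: -195*sqrt(38) ≈ -1202.1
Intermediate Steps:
a = 5
f(x) = 5 + x**2 (f(x) = x*x + 5 = x**2 + 5 = 5 + x**2)
R = sqrt(38) (R = sqrt(-48 + (5 + 9**2)) = sqrt(-48 + (5 + 81)) = sqrt(-48 + 86) = sqrt(38) ≈ 6.1644)
R*(-195) = sqrt(38)*(-195) = -195*sqrt(38)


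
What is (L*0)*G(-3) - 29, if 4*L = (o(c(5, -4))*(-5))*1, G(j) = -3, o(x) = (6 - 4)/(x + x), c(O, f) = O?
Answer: -29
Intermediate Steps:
o(x) = 1/x (o(x) = 2/((2*x)) = 2*(1/(2*x)) = 1/x)
L = -¼ (L = ((-5/5)*1)/4 = (((⅕)*(-5))*1)/4 = (-1*1)/4 = (¼)*(-1) = -¼ ≈ -0.25000)
(L*0)*G(-3) - 29 = -¼*0*(-3) - 29 = 0*(-3) - 29 = 0 - 29 = -29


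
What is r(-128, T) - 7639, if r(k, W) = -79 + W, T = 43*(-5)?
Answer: -7933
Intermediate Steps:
T = -215
r(-128, T) - 7639 = (-79 - 215) - 7639 = -294 - 7639 = -7933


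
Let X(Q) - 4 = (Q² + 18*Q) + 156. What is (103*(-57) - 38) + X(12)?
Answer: -5389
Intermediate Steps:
X(Q) = 160 + Q² + 18*Q (X(Q) = 4 + ((Q² + 18*Q) + 156) = 4 + (156 + Q² + 18*Q) = 160 + Q² + 18*Q)
(103*(-57) - 38) + X(12) = (103*(-57) - 38) + (160 + 12² + 18*12) = (-5871 - 38) + (160 + 144 + 216) = -5909 + 520 = -5389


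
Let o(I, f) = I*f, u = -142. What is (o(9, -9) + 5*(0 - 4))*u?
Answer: 14342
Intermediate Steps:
(o(9, -9) + 5*(0 - 4))*u = (9*(-9) + 5*(0 - 4))*(-142) = (-81 + 5*(-4))*(-142) = (-81 - 20)*(-142) = -101*(-142) = 14342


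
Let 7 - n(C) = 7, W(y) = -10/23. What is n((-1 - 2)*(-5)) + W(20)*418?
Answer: -4180/23 ≈ -181.74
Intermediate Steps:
W(y) = -10/23 (W(y) = -10*1/23 = -10/23)
n(C) = 0 (n(C) = 7 - 1*7 = 7 - 7 = 0)
n((-1 - 2)*(-5)) + W(20)*418 = 0 - 10/23*418 = 0 - 4180/23 = -4180/23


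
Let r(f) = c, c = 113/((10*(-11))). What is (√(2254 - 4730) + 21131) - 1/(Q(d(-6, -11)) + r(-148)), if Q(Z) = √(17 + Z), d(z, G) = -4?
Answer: 3054072131/144531 - 12100*√13/144531 + 2*I*√619 ≈ 21131.0 + 49.759*I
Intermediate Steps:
c = -113/110 (c = 113/(-110) = 113*(-1/110) = -113/110 ≈ -1.0273)
r(f) = -113/110
(√(2254 - 4730) + 21131) - 1/(Q(d(-6, -11)) + r(-148)) = (√(2254 - 4730) + 21131) - 1/(√(17 - 4) - 113/110) = (√(-2476) + 21131) - 1/(√13 - 113/110) = (2*I*√619 + 21131) - 1/(-113/110 + √13) = (21131 + 2*I*√619) - 1/(-113/110 + √13) = 21131 - 1/(-113/110 + √13) + 2*I*√619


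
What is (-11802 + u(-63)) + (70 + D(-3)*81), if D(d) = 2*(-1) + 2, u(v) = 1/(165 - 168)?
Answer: -35197/3 ≈ -11732.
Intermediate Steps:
u(v) = -1/3 (u(v) = 1/(-3) = -1/3)
D(d) = 0 (D(d) = -2 + 2 = 0)
(-11802 + u(-63)) + (70 + D(-3)*81) = (-11802 - 1/3) + (70 + 0*81) = -35407/3 + (70 + 0) = -35407/3 + 70 = -35197/3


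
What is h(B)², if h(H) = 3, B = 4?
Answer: 9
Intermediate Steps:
h(B)² = 3² = 9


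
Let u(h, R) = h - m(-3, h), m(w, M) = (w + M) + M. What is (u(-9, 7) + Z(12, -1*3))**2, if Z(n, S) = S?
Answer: 81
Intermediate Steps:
m(w, M) = w + 2*M (m(w, M) = (M + w) + M = w + 2*M)
u(h, R) = 3 - h (u(h, R) = h - (-3 + 2*h) = h + (3 - 2*h) = 3 - h)
(u(-9, 7) + Z(12, -1*3))**2 = ((3 - 1*(-9)) - 1*3)**2 = ((3 + 9) - 3)**2 = (12 - 3)**2 = 9**2 = 81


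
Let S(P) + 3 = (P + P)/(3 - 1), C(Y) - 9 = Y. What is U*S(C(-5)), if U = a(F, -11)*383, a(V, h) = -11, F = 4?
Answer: -4213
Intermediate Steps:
C(Y) = 9 + Y
S(P) = -3 + P (S(P) = -3 + (P + P)/(3 - 1) = -3 + (2*P)/2 = -3 + (2*P)*(½) = -3 + P)
U = -4213 (U = -11*383 = -4213)
U*S(C(-5)) = -4213*(-3 + (9 - 5)) = -4213*(-3 + 4) = -4213*1 = -4213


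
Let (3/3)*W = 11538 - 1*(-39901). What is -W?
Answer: -51439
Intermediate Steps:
W = 51439 (W = 11538 - 1*(-39901) = 11538 + 39901 = 51439)
-W = -1*51439 = -51439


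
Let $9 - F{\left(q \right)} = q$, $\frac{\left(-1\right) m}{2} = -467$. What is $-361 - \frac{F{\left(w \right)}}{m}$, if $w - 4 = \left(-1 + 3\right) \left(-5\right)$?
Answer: $- \frac{337189}{934} \approx -361.02$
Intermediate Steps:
$m = 934$ ($m = \left(-2\right) \left(-467\right) = 934$)
$w = -6$ ($w = 4 + \left(-1 + 3\right) \left(-5\right) = 4 + 2 \left(-5\right) = 4 - 10 = -6$)
$F{\left(q \right)} = 9 - q$
$-361 - \frac{F{\left(w \right)}}{m} = -361 - \frac{9 - -6}{934} = -361 - \left(9 + 6\right) \frac{1}{934} = -361 - 15 \cdot \frac{1}{934} = -361 - \frac{15}{934} = - \frac{337189}{934}$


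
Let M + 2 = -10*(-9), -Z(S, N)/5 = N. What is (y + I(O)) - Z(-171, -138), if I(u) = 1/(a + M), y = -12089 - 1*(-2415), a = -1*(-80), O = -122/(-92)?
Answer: -1741151/168 ≈ -10364.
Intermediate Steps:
Z(S, N) = -5*N
O = 61/46 (O = -122*(-1/92) = 61/46 ≈ 1.3261)
a = 80
y = -9674 (y = -12089 + 2415 = -9674)
M = 88 (M = -2 - 10*(-9) = -2 + 90 = 88)
I(u) = 1/168 (I(u) = 1/(80 + 88) = 1/168)
(y + I(O)) - Z(-171, -138) = (-9674 + 1/168) - (-5)*(-138) = -1625231/168 - 1*690 = -1625231/168 - 690 = -1741151/168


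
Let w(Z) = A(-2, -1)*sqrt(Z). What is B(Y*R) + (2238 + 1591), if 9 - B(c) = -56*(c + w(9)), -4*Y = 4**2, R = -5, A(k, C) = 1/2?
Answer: 5042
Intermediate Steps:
A(k, C) = 1/2
w(Z) = sqrt(Z)/2
Y = -4 (Y = -1/4*4**2 = -1/4*16 = -4)
B(c) = 93 + 56*c (B(c) = 9 - (-56)*(c + sqrt(9)/2) = 9 - (-56)*(c + (1/2)*3) = 9 - (-56)*(c + 3/2) = 9 - (-56)*(3/2 + c) = 9 - (-84 - 56*c) = 9 + (84 + 56*c) = 93 + 56*c)
B(Y*R) + (2238 + 1591) = (93 + 56*(-4*(-5))) + (2238 + 1591) = (93 + 56*20) + 3829 = (93 + 1120) + 3829 = 1213 + 3829 = 5042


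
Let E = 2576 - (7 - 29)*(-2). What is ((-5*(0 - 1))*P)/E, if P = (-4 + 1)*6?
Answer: -15/422 ≈ -0.035545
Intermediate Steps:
P = -18 (P = -3*6 = -18)
E = 2532 (E = 2576 - (-22)*(-2) = 2576 - 1*44 = 2576 - 44 = 2532)
((-5*(0 - 1))*P)/E = (-5*(0 - 1)*(-18))/2532 = (-5*(-1)*(-18))*(1/2532) = (5*(-18))*(1/2532) = -90*1/2532 = -15/422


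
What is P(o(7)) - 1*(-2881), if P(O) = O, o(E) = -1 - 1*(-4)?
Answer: 2884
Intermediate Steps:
o(E) = 3 (o(E) = -1 + 4 = 3)
P(o(7)) - 1*(-2881) = 3 - 1*(-2881) = 3 + 2881 = 2884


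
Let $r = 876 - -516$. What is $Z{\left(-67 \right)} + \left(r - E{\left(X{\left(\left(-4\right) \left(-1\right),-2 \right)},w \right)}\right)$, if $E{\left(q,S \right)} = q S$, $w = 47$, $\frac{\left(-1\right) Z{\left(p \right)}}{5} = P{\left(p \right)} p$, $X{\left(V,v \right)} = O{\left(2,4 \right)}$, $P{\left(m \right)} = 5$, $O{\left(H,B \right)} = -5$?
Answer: $3302$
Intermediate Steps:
$X{\left(V,v \right)} = -5$
$r = 1392$ ($r = 876 + 516 = 1392$)
$Z{\left(p \right)} = - 25 p$ ($Z{\left(p \right)} = - 5 \cdot 5 p = - 25 p$)
$E{\left(q,S \right)} = S q$
$Z{\left(-67 \right)} + \left(r - E{\left(X{\left(\left(-4\right) \left(-1\right),-2 \right)},w \right)}\right) = \left(-25\right) \left(-67\right) + \left(1392 - 47 \left(-5\right)\right) = 1675 + \left(1392 - -235\right) = 1675 + \left(1392 + 235\right) = 1675 + 1627 = 3302$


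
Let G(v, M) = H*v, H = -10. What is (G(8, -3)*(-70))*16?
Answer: 89600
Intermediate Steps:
G(v, M) = -10*v
(G(8, -3)*(-70))*16 = (-10*8*(-70))*16 = -80*(-70)*16 = 5600*16 = 89600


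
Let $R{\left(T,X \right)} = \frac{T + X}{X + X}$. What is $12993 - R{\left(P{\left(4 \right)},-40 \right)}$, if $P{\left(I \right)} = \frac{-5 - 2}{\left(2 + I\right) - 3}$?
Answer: $\frac{3118193}{240} \approx 12992.0$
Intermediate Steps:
$P{\left(I \right)} = - \frac{7}{-1 + I}$
$R{\left(T,X \right)} = \frac{T + X}{2 X}$
$12993 - R{\left(P{\left(4 \right)},-40 \right)} = 12993 - \frac{- \frac{7}{-1 + 4} - 40}{2 \left(-40\right)} = 12993 - \frac{1}{2} \left(- \frac{1}{40}\right) \left(- \frac{7}{3} - 40\right) = 12993 - \frac{1}{2} \left(- \frac{1}{40}\right) \left(- \frac{127}{3}\right) = 12993 - \frac{127}{240} = \frac{3118193}{240}$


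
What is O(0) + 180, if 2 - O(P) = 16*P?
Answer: 182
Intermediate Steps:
O(P) = 2 - 16*P
O(0) + 180 = (2 - 16*0) + 180 = (2 + 0) + 180 = 2 + 180 = 182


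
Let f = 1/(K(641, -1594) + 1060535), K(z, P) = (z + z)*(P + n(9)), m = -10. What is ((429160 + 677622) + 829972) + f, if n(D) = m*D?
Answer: 2127239566161/1098353 ≈ 1.9368e+6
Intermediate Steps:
n(D) = -10*D
K(z, P) = 2*z*(-90 + P) (K(z, P) = (z + z)*(P - 10*9) = (2*z)*(P - 90) = (2*z)*(-90 + P) = 2*z*(-90 + P))
f = -1/1098353 (f = 1/(2*641*(-90 - 1594) + 1060535) = 1/(2*641*(-1684) + 1060535) = 1/(-2158888 + 1060535) = 1/(-1098353) = -1/1098353 ≈ -9.1045e-7)
((429160 + 677622) + 829972) + f = ((429160 + 677622) + 829972) - 1/1098353 = (1106782 + 829972) - 1/1098353 = 1936754 - 1/1098353 = 2127239566161/1098353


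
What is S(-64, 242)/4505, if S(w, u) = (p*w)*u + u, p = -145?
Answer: 2246002/4505 ≈ 498.56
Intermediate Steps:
S(w, u) = u - 145*u*w (S(w, u) = (-145*w)*u + u = -145*u*w + u = u - 145*u*w)
S(-64, 242)/4505 = (242*(1 - 145*(-64)))/4505 = (242*(1 + 9280))*(1/4505) = (242*9281)*(1/4505) = 2246002*(1/4505) = 2246002/4505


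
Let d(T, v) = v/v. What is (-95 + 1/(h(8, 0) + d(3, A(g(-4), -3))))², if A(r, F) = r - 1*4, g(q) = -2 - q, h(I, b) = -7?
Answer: 326041/36 ≈ 9056.7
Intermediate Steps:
A(r, F) = -4 + r (A(r, F) = r - 4 = -4 + r)
d(T, v) = 1
(-95 + 1/(h(8, 0) + d(3, A(g(-4), -3))))² = (-95 + 1/(-7 + 1))² = (-95 + 1/(-6))² = (-95 - ⅙)² = (-571/6)² = 326041/36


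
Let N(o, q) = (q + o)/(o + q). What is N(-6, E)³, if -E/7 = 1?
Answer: 1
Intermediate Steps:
E = -7 (E = -7*1 = -7)
N(o, q) = 1 (N(o, q) = (o + q)/(o + q) = 1)
N(-6, E)³ = 1³ = 1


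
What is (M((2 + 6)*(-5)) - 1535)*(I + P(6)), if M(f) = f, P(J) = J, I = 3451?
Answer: -5444775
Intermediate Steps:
(M((2 + 6)*(-5)) - 1535)*(I + P(6)) = ((2 + 6)*(-5) - 1535)*(3451 + 6) = (8*(-5) - 1535)*3457 = (-40 - 1535)*3457 = -1575*3457 = -5444775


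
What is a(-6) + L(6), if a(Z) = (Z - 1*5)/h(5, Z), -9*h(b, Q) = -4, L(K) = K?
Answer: -75/4 ≈ -18.750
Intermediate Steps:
h(b, Q) = 4/9 (h(b, Q) = -1/9*(-4) = 4/9)
a(Z) = -45/4 + 9*Z/4 (a(Z) = (Z - 1*5)/(4/9) = (Z - 5)*(9/4) = (-5 + Z)*(9/4) = -45/4 + 9*Z/4)
a(-6) + L(6) = (-45/4 + (9/4)*(-6)) + 6 = (-45/4 - 27/2) + 6 = -99/4 + 6 = -75/4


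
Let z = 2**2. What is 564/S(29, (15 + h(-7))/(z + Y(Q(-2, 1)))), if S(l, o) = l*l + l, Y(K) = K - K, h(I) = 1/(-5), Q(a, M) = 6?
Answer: 94/145 ≈ 0.64828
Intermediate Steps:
h(I) = -1/5
z = 4
Y(K) = 0
S(l, o) = l + l**2 (S(l, o) = l**2 + l = l + l**2)
564/S(29, (15 + h(-7))/(z + Y(Q(-2, 1)))) = 564/((29*(1 + 29))) = 564/((29*30)) = 564/870 = 564*(1/870) = 94/145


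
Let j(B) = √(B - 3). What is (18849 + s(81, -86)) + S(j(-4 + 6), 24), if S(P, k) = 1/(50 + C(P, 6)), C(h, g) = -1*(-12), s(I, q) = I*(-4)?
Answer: 1148551/62 ≈ 18525.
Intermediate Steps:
s(I, q) = -4*I
C(h, g) = 12
j(B) = √(-3 + B)
S(P, k) = 1/62 (S(P, k) = 1/(50 + 12) = 1/62)
(18849 + s(81, -86)) + S(j(-4 + 6), 24) = (18849 - 4*81) + 1/62 = (18849 - 324) + 1/62 = 18525 + 1/62 = 1148551/62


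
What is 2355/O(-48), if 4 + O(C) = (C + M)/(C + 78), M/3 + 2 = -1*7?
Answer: -4710/13 ≈ -362.31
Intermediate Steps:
M = -27 (M = -6 + 3*(-1*7) = -6 + 3*(-7) = -6 - 21 = -27)
O(C) = -4 + (-27 + C)/(78 + C) (O(C) = -4 + (C - 27)/(C + 78) = -4 + (-27 + C)/(78 + C))
2355/O(-48) = 2355/((3*(-113 - 1*(-48))/(78 - 48))) = 2355/((3*(-113 + 48)/30)) = 2355/((3*(1/30)*(-65))) = 2355/(-13/2) = 2355*(-2/13) = -4710/13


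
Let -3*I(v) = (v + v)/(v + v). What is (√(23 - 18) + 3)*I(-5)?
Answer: -1 - √5/3 ≈ -1.7454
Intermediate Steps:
I(v) = -⅓ (I(v) = -(v + v)/(3*(v + v)) = -2*v/(3*(2*v)) = -2*v*1/(2*v)/3 = -⅓*1 = -⅓)
(√(23 - 18) + 3)*I(-5) = (√(23 - 18) + 3)*(-⅓) = (√5 + 3)*(-⅓) = (3 + √5)*(-⅓) = -1 - √5/3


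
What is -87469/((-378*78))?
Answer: 87469/29484 ≈ 2.9667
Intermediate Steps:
-87469/((-378*78)) = -87469/(-29484) = -87469*(-1/29484) = 87469/29484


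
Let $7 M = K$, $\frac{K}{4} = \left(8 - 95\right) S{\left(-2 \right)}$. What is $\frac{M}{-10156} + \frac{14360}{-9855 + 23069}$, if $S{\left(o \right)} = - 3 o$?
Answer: $\frac{131058994}{117426211} \approx 1.1161$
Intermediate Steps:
$K = -2088$ ($K = 4 \left(8 - 95\right) \left(\left(-3\right) \left(-2\right)\right) = 4 \left(\left(-87\right) 6\right) = 4 \left(-522\right) = -2088$)
$M = - \frac{2088}{7}$ ($M = \frac{1}{7} \left(-2088\right) = - \frac{2088}{7} \approx -298.29$)
$\frac{M}{-10156} + \frac{14360}{-9855 + 23069} = - \frac{2088}{7 \left(-10156\right)} + \frac{14360}{-9855 + 23069} = \left(- \frac{2088}{7}\right) \left(- \frac{1}{10156}\right) + \frac{14360}{13214} = \frac{522}{17773} + 14360 \cdot \frac{1}{13214} = \frac{522}{17773} + \frac{7180}{6607} = \frac{131058994}{117426211}$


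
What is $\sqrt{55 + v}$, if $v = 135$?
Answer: $\sqrt{190} \approx 13.784$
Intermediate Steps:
$\sqrt{55 + v} = \sqrt{55 + 135} = \sqrt{190}$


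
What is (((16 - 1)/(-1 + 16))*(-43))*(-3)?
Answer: 129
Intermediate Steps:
(((16 - 1)/(-1 + 16))*(-43))*(-3) = ((15/15)*(-43))*(-3) = ((15*(1/15))*(-43))*(-3) = (1*(-43))*(-3) = -43*(-3) = 129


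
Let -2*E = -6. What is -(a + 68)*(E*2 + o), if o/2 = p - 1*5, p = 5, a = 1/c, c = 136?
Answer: -27747/68 ≈ -408.04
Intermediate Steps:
E = 3 (E = -½*(-6) = 3)
a = 1/136 ≈ 0.0073529
o = 0 (o = 2*(5 - 1*5) = 2*(5 - 5) = 2*0 = 0)
-(a + 68)*(E*2 + o) = -(1/136 + 68)*(3*2 + 0) = -9249*(6 + 0)/136 = -9249*6/136 = -1*27747/68 = -27747/68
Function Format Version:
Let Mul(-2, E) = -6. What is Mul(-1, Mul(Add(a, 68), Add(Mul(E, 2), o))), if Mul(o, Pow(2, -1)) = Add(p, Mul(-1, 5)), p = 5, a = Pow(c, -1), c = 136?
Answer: Rational(-27747, 68) ≈ -408.04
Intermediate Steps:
E = 3 (E = Mul(Rational(-1, 2), -6) = 3)
a = Rational(1, 136) (a = Pow(136, -1) = Rational(1, 136) ≈ 0.0073529)
o = 0 (o = Mul(2, Add(5, Mul(-1, 5))) = Mul(2, Add(5, -5)) = Mul(2, 0) = 0)
Mul(-1, Mul(Add(a, 68), Add(Mul(E, 2), o))) = Mul(-1, Mul(Add(Rational(1, 136), 68), Add(Mul(3, 2), 0))) = Mul(-1, Mul(Rational(9249, 136), Add(6, 0))) = Mul(-1, Mul(Rational(9249, 136), 6)) = Mul(-1, Rational(27747, 68)) = Rational(-27747, 68)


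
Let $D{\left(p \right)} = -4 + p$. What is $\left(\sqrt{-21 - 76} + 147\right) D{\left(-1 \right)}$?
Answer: $-735 - 5 i \sqrt{97} \approx -735.0 - 49.244 i$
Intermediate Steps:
$\left(\sqrt{-21 - 76} + 147\right) D{\left(-1 \right)} = \left(\sqrt{-21 - 76} + 147\right) \left(-4 - 1\right) = \left(\sqrt{-97} + 147\right) \left(-5\right) = \left(i \sqrt{97} + 147\right) \left(-5\right) = \left(147 + i \sqrt{97}\right) \left(-5\right) = -735 - 5 i \sqrt{97}$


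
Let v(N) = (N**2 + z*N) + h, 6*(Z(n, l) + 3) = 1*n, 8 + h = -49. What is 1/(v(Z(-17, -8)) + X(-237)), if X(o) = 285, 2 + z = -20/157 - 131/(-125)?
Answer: 141300/37914211 ≈ 0.0037268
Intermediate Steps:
z = -21183/19625 (z = -2 + (-20/157 - 131/(-125)) = -2 + (-20*1/157 - 131*(-1/125)) = -2 + (-20/157 + 131/125) = -2 + 18067/19625 = -21183/19625 ≈ -1.0794)
h = -57 (h = -8 - 49 = -57)
Z(n, l) = -3 + n/6 (Z(n, l) = -3 + (1*n)/6 = -3 + n/6)
v(N) = -57 + N**2 - 21183*N/19625 (v(N) = (N**2 - 21183*N/19625) - 57 = -57 + N**2 - 21183*N/19625)
1/(v(Z(-17, -8)) + X(-237)) = 1/((-57 + (-3 + (1/6)*(-17))**2 - 21183*(-3 + (1/6)*(-17))/19625) + 285) = 1/((-57 + (-3 - 17/6)**2 - 21183*(-3 - 17/6)/19625) + 285) = 1/((-57 + (-35/6)**2 - 21183/19625*(-35/6)) + 285) = 1/((-57 + 1225/36 + 49427/7850) + 285) = 1/(-2356289/141300 + 285) = 1/(37914211/141300) = 141300/37914211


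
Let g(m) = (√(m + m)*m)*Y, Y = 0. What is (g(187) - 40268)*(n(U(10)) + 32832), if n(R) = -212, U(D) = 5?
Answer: -1313542160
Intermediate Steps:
g(m) = 0 (g(m) = (√(m + m)*m)*0 = (√(2*m)*m)*0 = ((√2*√m)*m)*0 = (√2*m^(3/2))*0 = 0)
(g(187) - 40268)*(n(U(10)) + 32832) = (0 - 40268)*(-212 + 32832) = -40268*32620 = -1313542160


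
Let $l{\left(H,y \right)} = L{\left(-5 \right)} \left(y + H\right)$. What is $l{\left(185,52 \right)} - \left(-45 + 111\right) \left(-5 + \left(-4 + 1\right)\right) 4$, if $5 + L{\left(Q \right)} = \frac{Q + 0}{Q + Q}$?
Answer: $\frac{2091}{2} \approx 1045.5$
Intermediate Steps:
$L{\left(Q \right)} = - \frac{9}{2}$ ($L{\left(Q \right)} = -5 + \frac{Q + 0}{Q + Q} = -5 + \frac{Q}{2 Q} = -5 + Q \frac{1}{2 Q} = -5 + \frac{1}{2} = - \frac{9}{2}$)
$l{\left(H,y \right)} = - \frac{9 H}{2} - \frac{9 y}{2}$ ($l{\left(H,y \right)} = - \frac{9 \left(y + H\right)}{2} = - \frac{9 \left(H + y\right)}{2} = - \frac{9 H}{2} - \frac{9 y}{2}$)
$l{\left(185,52 \right)} - \left(-45 + 111\right) \left(-5 + \left(-4 + 1\right)\right) 4 = \left(\left(- \frac{9}{2}\right) 185 - 234\right) - \left(-45 + 111\right) \left(-5 + \left(-4 + 1\right)\right) 4 = \left(- \frac{1665}{2} - 234\right) - 66 \left(-5 - 3\right) 4 = - \frac{2133}{2} - 66 \left(\left(-8\right) 4\right) = - \frac{2133}{2} - 66 \left(-32\right) = - \frac{2133}{2} - -2112 = - \frac{2133}{2} + 2112 = \frac{2091}{2}$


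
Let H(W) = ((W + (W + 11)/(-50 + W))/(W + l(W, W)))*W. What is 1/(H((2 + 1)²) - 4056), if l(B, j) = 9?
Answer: -82/332243 ≈ -0.00024681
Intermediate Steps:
H(W) = W*(W + (11 + W)/(-50 + W))/(9 + W) (H(W) = ((W + (W + 11)/(-50 + W))/(W + 9))*W = ((W + (11 + W)/(-50 + W))/(9 + W))*W = W*(W + (11 + W)/(-50 + W))/(9 + W))
1/(H((2 + 1)²) - 4056) = 1/((2 + 1)²*(11 + ((2 + 1)²)² - 49*(2 + 1)²)/(-450 + ((2 + 1)²)² - 41*(2 + 1)²) - 4056) = 1/(3²*(11 + (3²)² - 49*3²)/(-450 + (3²)² - 41*3²) - 4056) = 1/(9*(11 + 9² - 49*9)/(-450 + 9² - 41*9) - 4056) = 1/(9*(11 + 81 - 441)/(-450 + 81 - 369) - 4056) = 1/(9*(-349)/(-738) - 4056) = 1/(9*(-1/738)*(-349) - 4056) = 1/(349/82 - 4056) = 1/(-332243/82) = -82/332243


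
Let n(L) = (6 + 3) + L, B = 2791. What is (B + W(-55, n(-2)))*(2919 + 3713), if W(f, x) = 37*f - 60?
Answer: 4615872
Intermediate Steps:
n(L) = 9 + L
W(f, x) = -60 + 37*f
(B + W(-55, n(-2)))*(2919 + 3713) = (2791 + (-60 + 37*(-55)))*(2919 + 3713) = (2791 + (-60 - 2035))*6632 = (2791 - 2095)*6632 = 696*6632 = 4615872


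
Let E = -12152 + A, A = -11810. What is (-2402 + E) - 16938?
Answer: -43302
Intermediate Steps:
E = -23962 (E = -12152 - 11810 = -23962)
(-2402 + E) - 16938 = (-2402 - 23962) - 16938 = -26364 - 16938 = -43302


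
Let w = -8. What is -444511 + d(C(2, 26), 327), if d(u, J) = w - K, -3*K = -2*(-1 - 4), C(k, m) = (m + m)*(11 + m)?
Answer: -1333547/3 ≈ -4.4452e+5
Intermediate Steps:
C(k, m) = 2*m*(11 + m) (C(k, m) = (2*m)*(11 + m) = 2*m*(11 + m))
K = -10/3 (K = -(-2)*(-1 - 4)/3 = -(-2)*(-5)/3 = -⅓*10 = -10/3 ≈ -3.3333)
d(u, J) = -14/3 (d(u, J) = -8 - 1*(-10/3) = -8 + 10/3 = -14/3)
-444511 + d(C(2, 26), 327) = -444511 - 14/3 = -1333547/3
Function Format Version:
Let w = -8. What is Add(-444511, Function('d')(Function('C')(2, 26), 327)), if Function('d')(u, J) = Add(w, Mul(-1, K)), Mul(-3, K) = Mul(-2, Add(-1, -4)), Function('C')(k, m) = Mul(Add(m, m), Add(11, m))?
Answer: Rational(-1333547, 3) ≈ -4.4452e+5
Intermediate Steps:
Function('C')(k, m) = Mul(2, m, Add(11, m)) (Function('C')(k, m) = Mul(Mul(2, m), Add(11, m)) = Mul(2, m, Add(11, m)))
K = Rational(-10, 3) (K = Mul(Rational(-1, 3), Mul(-2, Add(-1, -4))) = Mul(Rational(-1, 3), Mul(-2, -5)) = Mul(Rational(-1, 3), 10) = Rational(-10, 3) ≈ -3.3333)
Function('d')(u, J) = Rational(-14, 3) (Function('d')(u, J) = Add(-8, Mul(-1, Rational(-10, 3))) = Add(-8, Rational(10, 3)) = Rational(-14, 3))
Add(-444511, Function('d')(Function('C')(2, 26), 327)) = Add(-444511, Rational(-14, 3)) = Rational(-1333547, 3)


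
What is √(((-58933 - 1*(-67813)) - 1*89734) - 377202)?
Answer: 2*I*√114514 ≈ 676.8*I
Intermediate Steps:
√(((-58933 - 1*(-67813)) - 1*89734) - 377202) = √(((-58933 + 67813) - 89734) - 377202) = √((8880 - 89734) - 377202) = √(-80854 - 377202) = √(-458056) = 2*I*√114514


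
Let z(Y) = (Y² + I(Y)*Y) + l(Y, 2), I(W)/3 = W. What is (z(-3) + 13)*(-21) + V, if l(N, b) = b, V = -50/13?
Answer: -13973/13 ≈ -1074.8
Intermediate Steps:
V = -50/13 (V = -50*1/13 = -50/13 ≈ -3.8462)
I(W) = 3*W
z(Y) = 2 + 4*Y² (z(Y) = (Y² + (3*Y)*Y) + 2 = (Y² + 3*Y²) + 2 = 4*Y² + 2 = 2 + 4*Y²)
(z(-3) + 13)*(-21) + V = ((2 + 4*(-3)²) + 13)*(-21) - 50/13 = ((2 + 4*9) + 13)*(-21) - 50/13 = ((2 + 36) + 13)*(-21) - 50/13 = (38 + 13)*(-21) - 50/13 = 51*(-21) - 50/13 = -1071 - 50/13 = -13973/13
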